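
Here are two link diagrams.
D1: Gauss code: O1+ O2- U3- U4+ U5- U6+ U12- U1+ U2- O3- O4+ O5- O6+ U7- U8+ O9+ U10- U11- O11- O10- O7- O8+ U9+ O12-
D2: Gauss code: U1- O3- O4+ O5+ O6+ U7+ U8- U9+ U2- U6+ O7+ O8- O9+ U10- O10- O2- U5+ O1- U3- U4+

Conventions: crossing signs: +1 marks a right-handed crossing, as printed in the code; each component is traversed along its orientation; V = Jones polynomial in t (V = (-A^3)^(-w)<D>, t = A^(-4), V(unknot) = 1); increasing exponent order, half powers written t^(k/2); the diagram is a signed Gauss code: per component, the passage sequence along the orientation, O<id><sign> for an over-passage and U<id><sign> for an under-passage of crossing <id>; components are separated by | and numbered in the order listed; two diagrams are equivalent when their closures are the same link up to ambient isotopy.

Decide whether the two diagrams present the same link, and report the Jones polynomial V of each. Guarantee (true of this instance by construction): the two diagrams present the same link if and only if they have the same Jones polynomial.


same link: yes
V(D1) = 1  [12 crossings, <D> = A^-6, w = -2]
V(D2) = 1  (w 0, c 10, <D> = 1)
note: from 12 to 10 crossings by R-moves: one link, two diagrams


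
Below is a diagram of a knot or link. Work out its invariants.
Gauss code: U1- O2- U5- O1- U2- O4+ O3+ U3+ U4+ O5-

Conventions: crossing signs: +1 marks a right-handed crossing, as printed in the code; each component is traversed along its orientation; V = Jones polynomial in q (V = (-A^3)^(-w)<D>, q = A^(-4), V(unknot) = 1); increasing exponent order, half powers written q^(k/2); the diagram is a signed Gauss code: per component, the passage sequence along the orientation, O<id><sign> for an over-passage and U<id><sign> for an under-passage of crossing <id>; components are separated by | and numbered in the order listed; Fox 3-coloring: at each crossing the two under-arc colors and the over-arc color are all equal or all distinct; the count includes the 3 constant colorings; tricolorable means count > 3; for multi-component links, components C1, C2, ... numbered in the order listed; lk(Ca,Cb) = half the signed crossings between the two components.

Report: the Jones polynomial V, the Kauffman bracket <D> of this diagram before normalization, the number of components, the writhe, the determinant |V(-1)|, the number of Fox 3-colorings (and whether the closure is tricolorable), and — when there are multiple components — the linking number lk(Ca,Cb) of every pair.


Jones polynomial: V(q) = -q^-4 + q^-3 + q^-1
<D> = -A - A^9 + A^13; writhe -1
components 1, writhe -1 (5 crossings)
3-colorings: 9 of 3^5, det 3 — tricolorable
note: det 3 = |V(-1)|; divisible by 3, so tricolorable


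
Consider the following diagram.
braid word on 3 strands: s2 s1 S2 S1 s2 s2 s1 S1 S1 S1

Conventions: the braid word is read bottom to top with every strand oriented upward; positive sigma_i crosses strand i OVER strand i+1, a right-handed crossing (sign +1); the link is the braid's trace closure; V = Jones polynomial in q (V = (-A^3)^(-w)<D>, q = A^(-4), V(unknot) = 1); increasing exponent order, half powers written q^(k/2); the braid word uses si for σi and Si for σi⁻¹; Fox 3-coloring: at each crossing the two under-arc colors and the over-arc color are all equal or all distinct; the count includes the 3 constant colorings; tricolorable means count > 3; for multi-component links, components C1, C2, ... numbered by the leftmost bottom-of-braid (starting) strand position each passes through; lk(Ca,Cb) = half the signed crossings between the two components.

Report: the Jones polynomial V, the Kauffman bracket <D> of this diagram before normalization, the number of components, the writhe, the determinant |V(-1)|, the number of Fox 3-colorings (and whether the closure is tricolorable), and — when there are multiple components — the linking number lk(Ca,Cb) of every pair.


V(q) = -q^-3 + q^-2 - q^-1 + 3 - q + q^2 - q^3
bracket: -A^-12 + A^-8 - A^-4 + 3 - A^4 + A^8 - A^12, w = 0
1 component, writhe 0, over 10 crossings
det 9, colorings 27 of 3^10 — tricolorable
observation: w = 0 (over 10 crossings) is diagram-only; (-A^3)^(0) removes it from V


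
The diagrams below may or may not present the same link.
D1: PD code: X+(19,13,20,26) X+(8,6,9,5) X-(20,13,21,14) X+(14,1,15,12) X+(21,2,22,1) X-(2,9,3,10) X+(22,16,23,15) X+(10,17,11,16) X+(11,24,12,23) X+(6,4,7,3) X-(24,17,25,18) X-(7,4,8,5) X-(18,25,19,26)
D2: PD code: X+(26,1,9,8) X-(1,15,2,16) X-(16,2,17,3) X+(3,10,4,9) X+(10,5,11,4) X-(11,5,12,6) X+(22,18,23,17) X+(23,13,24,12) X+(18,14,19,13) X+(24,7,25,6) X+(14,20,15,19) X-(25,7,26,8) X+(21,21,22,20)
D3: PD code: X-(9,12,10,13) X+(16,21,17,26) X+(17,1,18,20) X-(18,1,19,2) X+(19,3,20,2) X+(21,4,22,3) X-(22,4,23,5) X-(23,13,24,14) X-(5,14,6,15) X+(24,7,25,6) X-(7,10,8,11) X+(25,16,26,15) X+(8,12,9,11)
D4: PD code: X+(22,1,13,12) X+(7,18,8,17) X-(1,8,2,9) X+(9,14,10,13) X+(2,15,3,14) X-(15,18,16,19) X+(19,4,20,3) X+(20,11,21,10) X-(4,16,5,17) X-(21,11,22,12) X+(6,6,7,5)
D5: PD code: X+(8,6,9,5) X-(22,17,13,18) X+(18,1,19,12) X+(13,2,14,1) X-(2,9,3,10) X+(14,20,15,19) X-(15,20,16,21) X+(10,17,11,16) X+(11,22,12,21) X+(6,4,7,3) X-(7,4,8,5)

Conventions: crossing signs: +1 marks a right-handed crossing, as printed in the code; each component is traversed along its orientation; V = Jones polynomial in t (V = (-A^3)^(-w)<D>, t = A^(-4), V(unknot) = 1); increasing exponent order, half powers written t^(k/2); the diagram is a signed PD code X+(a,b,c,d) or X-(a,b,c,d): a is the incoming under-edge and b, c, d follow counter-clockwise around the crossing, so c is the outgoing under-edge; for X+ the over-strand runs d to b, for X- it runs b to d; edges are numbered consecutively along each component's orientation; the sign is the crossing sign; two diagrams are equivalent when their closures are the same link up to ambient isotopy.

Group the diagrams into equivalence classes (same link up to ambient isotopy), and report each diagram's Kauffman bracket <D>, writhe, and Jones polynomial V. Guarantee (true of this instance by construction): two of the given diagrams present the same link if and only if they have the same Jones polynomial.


grouping into links: {D1, D4, D5} | {D2} | {D3}
V(D1) = -t^(1/2) + t^(3/2) - t^(5/2) - t^(9/2)  (w +3, c 13, <D> = A^-9 + A^-1 - A^3 + A^7)
D2 (bracket -A^-7 + A^-3 - A + 2A^5 - A^9 + 2A^13; 13 crossings at w = +5): V = -2t^(1/2) + t^(3/2) - 2t^(5/2) + t^(7/2) - t^(9/2) + t^(11/2)
V(D3) = -t^(1/2) - t^(5/2)  [13 crossings, <D> = A^-7 + A, w = +1]
D4 (bracket A^-9 + A^-1 - A^3 + A^7; 11 crossings at w = +3): V = -t^(1/2) + t^(3/2) - t^(5/2) - t^(9/2)
V(D5) = -t^(1/2) + t^(3/2) - t^(5/2) - t^(9/2)  (w +3, c 11, <D> = A^-9 + A^-1 - A^3 + A^7)
why: V(t) takes 3 values over 5 diagrams, fixing the grouping


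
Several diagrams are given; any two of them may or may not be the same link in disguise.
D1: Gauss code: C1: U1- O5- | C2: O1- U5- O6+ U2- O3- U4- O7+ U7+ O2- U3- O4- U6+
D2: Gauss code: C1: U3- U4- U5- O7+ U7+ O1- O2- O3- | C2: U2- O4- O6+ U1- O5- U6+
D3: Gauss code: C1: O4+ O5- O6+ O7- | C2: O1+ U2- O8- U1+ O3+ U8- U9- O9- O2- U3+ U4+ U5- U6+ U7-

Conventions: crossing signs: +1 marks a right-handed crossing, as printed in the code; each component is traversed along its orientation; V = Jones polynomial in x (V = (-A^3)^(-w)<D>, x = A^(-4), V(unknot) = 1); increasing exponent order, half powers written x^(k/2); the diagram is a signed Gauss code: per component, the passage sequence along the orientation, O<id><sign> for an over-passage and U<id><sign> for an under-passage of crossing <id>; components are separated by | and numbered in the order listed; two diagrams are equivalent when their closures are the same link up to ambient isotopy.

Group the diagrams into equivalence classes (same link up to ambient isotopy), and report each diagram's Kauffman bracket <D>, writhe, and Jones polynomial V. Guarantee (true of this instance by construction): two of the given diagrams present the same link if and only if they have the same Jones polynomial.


classes: {D1} | {D2} | {D3}
V(D1) = x^(-13/2) - x^(-11/2) + x^(-9/2) - 2x^(-7/2) - x^(-3/2)  [7 crossings, <D> = A^-3 + 2A^5 - A^9 + A^13 - A^17, w = -3]
D2 (bracket A^-7 - A^-3 + A + A^9; 7 crossings at w = -3): V = -x^(-9/2) - x^(-5/2) + x^(-3/2) - x^(-1/2)
V(D3) = -x^(-5/2) - x^(5/2)  (w -1, c 9, <D> = A^-13 + A^7)
insight: V(x) takes 3 values over 3 diagrams, fixing the grouping


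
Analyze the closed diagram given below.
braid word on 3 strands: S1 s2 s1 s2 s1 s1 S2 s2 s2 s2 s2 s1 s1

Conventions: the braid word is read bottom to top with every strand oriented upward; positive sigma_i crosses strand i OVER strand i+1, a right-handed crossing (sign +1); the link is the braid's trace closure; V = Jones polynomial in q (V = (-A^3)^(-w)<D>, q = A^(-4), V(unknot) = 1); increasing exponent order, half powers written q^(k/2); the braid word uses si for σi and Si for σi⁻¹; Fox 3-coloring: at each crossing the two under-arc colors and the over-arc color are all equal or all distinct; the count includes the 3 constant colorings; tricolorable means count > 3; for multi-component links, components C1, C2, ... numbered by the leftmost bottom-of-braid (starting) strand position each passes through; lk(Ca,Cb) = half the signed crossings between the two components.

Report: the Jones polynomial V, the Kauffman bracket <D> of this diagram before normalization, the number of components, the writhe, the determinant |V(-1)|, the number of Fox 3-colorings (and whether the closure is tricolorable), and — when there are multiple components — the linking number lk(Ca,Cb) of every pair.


V = -q^(7/2) - q^(11/2)
<D> = A^5 + A^13 (w = +9)
2 components over 13 crossings, w = +9
lk(C1,C2): +3
3 Fox colorings among 3^13, |V(-1)| = 2: not tricolorable
why: span 2 respects span(V) <= c + mu - 1 = 14 for this 2-component diagram


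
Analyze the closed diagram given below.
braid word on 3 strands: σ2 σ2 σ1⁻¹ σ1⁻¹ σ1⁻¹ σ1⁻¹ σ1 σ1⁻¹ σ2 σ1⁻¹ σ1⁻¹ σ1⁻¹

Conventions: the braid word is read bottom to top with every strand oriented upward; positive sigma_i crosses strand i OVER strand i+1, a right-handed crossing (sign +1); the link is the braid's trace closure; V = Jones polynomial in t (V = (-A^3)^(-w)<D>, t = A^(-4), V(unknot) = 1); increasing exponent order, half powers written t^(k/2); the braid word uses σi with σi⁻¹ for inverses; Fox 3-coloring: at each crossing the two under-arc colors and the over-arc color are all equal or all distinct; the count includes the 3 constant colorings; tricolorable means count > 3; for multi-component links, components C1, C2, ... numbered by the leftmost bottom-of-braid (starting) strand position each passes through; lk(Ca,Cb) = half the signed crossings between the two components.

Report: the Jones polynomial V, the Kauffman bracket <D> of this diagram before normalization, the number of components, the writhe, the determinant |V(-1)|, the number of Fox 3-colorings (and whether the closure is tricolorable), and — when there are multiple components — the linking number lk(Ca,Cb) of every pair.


V = -t^-9 + 2t^-8 - 4t^-7 + 6t^-6 - 7t^-5 + 7t^-4 - 6t^-3 + 6t^-2 - 3t^-1 + 2 - t
<D> = -A^-16 + 2A^-12 - 3A^-8 + 6A^-4 - 6 + 7A^4 - 7A^8 + 6A^12 - 4A^16 + 2A^20 - A^24 (w = -4)
1 component over 12 crossings, w = -4
9 Fox colorings among 3^12, |V(-1)| = 45: tricolorable
why: V spans 10 powers of t: at least 10 crossings in any diagram


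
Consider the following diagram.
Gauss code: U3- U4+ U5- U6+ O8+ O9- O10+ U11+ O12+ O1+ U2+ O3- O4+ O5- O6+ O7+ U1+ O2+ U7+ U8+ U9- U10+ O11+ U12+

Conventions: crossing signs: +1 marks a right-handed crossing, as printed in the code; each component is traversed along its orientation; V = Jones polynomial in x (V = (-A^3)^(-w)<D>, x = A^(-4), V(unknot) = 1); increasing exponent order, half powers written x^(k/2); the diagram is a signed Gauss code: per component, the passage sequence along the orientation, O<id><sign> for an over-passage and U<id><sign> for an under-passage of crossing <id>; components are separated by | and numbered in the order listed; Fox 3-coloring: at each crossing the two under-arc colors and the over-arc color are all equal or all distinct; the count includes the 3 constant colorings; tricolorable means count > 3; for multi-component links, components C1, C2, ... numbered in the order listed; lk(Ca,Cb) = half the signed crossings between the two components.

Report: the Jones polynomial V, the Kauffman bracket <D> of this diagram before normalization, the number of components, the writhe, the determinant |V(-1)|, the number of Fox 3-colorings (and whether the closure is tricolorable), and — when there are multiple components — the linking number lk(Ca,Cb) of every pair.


V = x^2 + 2x^4 - 2x^5 + x^6 - 2x^7 + x^8
<D> = A^-14 - 2A^-10 + A^-6 - 2A^-2 + 2A^2 + A^10 (w = +6)
1 component over 12 crossings, w = +6
27 Fox colorings among 3^12, |V(-1)| = 9: tricolorable
why: det 9 = |V(-1)|; divisible by 3, so tricolorable


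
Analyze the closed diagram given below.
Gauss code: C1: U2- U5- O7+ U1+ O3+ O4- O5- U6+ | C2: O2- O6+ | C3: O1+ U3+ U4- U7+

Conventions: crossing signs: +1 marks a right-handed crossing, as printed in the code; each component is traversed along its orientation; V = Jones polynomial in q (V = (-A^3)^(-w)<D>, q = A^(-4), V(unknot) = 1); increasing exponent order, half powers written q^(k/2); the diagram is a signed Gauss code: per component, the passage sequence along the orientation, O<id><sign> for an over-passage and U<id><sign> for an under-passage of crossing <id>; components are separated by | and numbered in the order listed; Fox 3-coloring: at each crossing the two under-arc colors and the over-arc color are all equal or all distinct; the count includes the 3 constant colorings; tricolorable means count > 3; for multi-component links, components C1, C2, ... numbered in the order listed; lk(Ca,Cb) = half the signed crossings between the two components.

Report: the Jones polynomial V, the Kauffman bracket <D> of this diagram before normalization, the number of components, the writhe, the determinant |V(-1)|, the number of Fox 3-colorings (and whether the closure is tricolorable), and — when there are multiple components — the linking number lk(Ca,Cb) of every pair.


V(q) = 1 + q + q^2 + q^3
bracket: -A^-9 - A^-5 - A^-1 - A^3, w = +1
3 components, writhe +1, over 7 crossings
lk(C1,C2) = 0
linking number lk(C1,C3) = +1
lk(C2,C3): 0
det 0, colorings 9 of 3^8 — tricolorable
observation: w = +1 (over 7 crossings) is diagram-only; (-A^3)^(-1) removes it from V


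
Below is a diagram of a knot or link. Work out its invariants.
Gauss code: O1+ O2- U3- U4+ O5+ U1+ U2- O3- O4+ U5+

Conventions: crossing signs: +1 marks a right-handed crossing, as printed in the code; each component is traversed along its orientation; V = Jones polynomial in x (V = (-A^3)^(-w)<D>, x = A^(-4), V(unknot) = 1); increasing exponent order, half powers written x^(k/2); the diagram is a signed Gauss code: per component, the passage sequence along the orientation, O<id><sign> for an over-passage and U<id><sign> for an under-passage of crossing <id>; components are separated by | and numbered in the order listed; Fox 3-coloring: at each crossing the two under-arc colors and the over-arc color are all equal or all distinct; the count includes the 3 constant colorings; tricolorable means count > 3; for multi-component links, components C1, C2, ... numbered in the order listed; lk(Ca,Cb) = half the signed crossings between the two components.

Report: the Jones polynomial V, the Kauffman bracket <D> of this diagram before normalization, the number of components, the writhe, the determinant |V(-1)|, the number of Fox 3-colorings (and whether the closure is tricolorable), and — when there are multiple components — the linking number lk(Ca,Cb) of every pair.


V(x) = 1
bracket: -A^3, w = +1
1 component, writhe +1, over 5 crossings
det 1, colorings 3 of 3^5 — not tricolorable
observation: w = +1 shifts under R1 moves; the (-A^3)^(-1) factor cancels that in V


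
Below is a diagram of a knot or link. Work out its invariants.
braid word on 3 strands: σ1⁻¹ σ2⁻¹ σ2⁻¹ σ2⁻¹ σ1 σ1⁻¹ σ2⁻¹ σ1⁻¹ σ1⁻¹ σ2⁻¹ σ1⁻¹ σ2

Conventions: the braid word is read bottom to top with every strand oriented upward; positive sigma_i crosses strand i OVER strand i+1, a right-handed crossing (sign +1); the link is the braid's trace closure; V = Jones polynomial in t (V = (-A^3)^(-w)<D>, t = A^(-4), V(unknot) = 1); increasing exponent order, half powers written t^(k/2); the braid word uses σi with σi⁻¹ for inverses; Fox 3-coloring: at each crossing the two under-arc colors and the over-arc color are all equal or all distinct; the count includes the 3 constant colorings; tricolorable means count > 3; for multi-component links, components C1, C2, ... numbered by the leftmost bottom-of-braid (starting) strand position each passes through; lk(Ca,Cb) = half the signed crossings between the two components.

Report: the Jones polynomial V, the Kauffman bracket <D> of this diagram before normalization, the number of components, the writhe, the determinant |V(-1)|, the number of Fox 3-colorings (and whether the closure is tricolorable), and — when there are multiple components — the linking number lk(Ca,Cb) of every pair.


V = -t^-10 + t^-9 - t^-8 + t^-7 - t^-6 + t^-5 + t^-3
<D> = A^-12 + A^-4 - 1 + A^4 - A^8 + A^12 - A^16 (w = -8)
1 component over 12 crossings, w = -8
3 Fox colorings among 3^12, |V(-1)| = 7: not tricolorable
why: det 7 = |V(-1)|; not divisible by 3, so not tricolorable


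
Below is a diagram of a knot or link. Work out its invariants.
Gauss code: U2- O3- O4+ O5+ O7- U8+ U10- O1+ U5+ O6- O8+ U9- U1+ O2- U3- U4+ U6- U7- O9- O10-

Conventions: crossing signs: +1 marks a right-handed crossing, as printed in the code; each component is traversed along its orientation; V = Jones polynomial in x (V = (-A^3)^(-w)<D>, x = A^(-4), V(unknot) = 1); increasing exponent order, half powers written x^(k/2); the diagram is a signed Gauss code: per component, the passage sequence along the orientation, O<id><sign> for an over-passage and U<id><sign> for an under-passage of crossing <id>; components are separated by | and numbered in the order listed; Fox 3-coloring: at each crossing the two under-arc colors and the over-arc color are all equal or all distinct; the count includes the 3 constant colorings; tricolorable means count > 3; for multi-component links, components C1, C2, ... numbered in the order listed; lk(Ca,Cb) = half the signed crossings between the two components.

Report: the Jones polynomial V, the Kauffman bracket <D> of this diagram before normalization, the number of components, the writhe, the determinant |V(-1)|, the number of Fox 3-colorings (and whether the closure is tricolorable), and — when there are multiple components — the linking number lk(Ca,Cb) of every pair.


V(x) = -x^-5 + x^-4 - x^-3 + 2x^-2 - x^-1 + 2 - x
bracket: -A^-10 + 2A^-6 - A^-2 + 2A^2 - A^6 + A^10 - A^14, w = -2
1 component, writhe -2, over 10 crossings
det 9, colorings 9 of 3^10 — tricolorable
observation: |V(-1)| = 9: so tricolorable, since 3 divides 9


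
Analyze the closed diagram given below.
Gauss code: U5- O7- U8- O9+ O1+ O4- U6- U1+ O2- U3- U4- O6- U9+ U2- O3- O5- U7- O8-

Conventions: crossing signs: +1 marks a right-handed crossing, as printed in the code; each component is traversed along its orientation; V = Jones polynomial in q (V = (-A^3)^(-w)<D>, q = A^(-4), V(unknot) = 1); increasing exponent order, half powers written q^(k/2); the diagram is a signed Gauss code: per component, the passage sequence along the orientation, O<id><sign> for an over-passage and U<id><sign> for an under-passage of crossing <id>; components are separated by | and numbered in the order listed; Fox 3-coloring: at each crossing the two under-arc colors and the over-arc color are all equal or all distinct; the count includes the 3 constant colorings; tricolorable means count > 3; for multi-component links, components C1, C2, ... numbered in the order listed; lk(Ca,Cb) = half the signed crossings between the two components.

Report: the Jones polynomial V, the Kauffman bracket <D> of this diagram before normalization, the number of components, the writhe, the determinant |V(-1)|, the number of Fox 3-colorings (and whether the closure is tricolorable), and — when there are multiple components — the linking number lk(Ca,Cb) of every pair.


V = q^-8 - 2q^-7 + q^-6 - 2q^-5 + 2q^-4 + q^-2
<D> = -A^-7 - 2A + 2A^5 - A^9 + 2A^13 - A^17 (w = -5)
1 component over 9 crossings, w = -5
27 Fox colorings among 3^9, |V(-1)| = 9: tricolorable
why: w = -5 shifts under R1 moves; the (-A^3)^(5) factor cancels that in V


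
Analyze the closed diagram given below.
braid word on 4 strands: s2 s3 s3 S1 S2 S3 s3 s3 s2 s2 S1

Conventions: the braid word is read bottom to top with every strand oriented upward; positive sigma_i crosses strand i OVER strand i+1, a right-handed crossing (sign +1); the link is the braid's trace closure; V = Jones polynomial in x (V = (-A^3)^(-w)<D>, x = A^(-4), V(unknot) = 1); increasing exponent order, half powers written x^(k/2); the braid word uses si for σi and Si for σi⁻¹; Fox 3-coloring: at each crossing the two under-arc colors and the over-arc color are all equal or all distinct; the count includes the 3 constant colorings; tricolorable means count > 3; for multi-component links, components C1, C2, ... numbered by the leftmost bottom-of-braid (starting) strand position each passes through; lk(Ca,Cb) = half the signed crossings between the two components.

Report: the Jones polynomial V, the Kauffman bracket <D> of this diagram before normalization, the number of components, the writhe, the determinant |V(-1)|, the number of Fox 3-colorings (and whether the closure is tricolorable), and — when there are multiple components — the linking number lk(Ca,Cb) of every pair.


V(x) = x^-1 - 2 + 4x - 5x^2 + 6x^3 - 5x^4 + 4x^5 - 3x^6 + x^7
bracket: -A^-19 + 3A^-15 - 4A^-11 + 5A^-7 - 6A^-3 + 5A - 4A^5 + 2A^9 - A^13, w = +3
1 component, writhe +3, over 11 crossings
det 31, colorings 3 of 3^11 — not tricolorable
observation: w = +3 shifts under R1 moves; the (-A^3)^(-3) factor cancels that in V


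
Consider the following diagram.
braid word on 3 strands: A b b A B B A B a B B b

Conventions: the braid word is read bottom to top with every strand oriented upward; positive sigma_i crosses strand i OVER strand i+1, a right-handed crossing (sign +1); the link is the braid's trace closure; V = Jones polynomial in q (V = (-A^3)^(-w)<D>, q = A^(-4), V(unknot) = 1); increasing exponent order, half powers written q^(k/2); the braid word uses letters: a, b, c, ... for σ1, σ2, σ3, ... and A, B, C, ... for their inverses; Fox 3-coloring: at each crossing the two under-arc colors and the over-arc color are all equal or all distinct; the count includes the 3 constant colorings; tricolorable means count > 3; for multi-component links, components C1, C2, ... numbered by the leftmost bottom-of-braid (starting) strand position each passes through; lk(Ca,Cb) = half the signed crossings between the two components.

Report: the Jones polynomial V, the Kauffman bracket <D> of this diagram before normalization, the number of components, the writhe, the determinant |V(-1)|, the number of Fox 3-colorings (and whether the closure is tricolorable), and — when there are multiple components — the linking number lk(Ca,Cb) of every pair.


V(q) = -q^-6 + q^-5 - q^-4 + 2q^-3 - q^-2 + q^-1
bracket: A^-8 - A^-4 + 2 - A^4 + A^8 - A^12, w = -4
1 component, writhe -4, over 12 crossings
det 7, colorings 3 of 3^12 — not tricolorable
observation: det 7 = |V(-1)|; not divisible by 3, so not tricolorable


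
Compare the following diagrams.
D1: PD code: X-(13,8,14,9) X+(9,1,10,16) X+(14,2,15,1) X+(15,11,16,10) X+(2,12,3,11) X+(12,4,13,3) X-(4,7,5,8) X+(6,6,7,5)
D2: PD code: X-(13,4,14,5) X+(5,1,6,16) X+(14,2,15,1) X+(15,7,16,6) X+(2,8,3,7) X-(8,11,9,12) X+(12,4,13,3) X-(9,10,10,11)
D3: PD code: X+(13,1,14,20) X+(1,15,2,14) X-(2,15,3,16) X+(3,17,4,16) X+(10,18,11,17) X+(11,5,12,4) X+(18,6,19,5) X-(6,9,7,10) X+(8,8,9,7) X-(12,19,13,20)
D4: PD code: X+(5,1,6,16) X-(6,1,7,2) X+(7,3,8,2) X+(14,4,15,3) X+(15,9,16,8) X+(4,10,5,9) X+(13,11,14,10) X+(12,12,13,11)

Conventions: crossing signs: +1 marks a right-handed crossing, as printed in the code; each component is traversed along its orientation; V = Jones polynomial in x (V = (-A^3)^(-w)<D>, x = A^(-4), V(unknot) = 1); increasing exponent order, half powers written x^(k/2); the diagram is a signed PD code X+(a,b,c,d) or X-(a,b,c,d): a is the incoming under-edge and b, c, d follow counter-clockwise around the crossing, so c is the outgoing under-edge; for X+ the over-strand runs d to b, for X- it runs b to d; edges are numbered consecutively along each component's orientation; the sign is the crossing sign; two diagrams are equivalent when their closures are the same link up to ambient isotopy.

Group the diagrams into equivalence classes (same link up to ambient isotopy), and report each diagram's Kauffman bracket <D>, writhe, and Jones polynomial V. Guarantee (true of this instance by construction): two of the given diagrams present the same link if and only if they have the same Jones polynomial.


grouping into links: {D1, D2, D3, D4}
V(D1) = x + x^3 - x^4  (w +4, c 8, <D> = -A^-4 + 1 + A^8)
V(D2) = x + x^3 - x^4  (w +2, c 8, <D> = -A^-10 + A^-6 + A^2)
V(D3) = x + x^3 - x^4  [10 crossings, <D> = -A^-4 + 1 + A^8, w = +4]
V(D4) = x + x^3 - x^4  (w +6, c 8, <D> = -A^2 + A^6 + A^14)
why: one V(x) for all 4 diagrams — one class (guaranteed)


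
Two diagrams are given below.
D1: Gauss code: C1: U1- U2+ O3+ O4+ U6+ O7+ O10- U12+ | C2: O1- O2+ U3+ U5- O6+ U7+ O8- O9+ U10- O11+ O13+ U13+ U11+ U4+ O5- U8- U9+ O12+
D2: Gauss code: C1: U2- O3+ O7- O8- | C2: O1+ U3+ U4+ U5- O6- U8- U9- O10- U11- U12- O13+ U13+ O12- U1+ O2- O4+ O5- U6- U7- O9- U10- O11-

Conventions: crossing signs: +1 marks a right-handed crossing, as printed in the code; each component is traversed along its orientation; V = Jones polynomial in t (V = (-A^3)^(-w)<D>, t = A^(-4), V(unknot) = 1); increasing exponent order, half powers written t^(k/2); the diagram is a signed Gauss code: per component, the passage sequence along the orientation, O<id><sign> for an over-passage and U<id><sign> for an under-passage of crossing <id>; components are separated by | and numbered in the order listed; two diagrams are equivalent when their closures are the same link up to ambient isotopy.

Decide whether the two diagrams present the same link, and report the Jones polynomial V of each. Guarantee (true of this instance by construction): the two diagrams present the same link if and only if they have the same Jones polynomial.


equivalent: no
D1 (bracket A^-3 + A^5 - A^9 + A^13; 13 crossings at w = +5): V = -t^(1/2) + t^(3/2) - t^(5/2) - t^(9/2)
V(D2) = t^(-13/2) - t^(-11/2) + t^(-9/2) - 2t^(-7/2) - t^(-3/2)  [13 crossings, <D> = A^-9 + 2A^-1 - A^3 + A^7 - A^11, w = -5]
observation: 2 classes among 2 diagrams; unequal V(t) rules out equality


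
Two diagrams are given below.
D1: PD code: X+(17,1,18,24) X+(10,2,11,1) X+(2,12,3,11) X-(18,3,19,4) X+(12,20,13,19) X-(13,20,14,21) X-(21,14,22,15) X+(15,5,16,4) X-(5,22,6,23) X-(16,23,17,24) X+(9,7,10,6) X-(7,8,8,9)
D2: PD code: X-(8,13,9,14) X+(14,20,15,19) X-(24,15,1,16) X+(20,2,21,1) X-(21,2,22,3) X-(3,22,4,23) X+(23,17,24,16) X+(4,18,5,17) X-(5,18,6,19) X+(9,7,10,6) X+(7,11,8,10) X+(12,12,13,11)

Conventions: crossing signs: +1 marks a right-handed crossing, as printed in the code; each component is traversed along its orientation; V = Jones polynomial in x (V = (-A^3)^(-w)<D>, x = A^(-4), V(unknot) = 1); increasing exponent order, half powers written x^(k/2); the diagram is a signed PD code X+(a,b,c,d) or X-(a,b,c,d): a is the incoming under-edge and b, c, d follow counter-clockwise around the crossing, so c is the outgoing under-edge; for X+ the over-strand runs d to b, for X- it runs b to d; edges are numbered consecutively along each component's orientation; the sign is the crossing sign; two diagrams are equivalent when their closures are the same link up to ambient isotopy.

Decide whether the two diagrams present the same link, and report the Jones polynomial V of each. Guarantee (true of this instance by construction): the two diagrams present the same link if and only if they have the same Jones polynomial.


equivalent: yes
V(D1) = 1  (w 0, c 12, <D> = 1)
V(D2) = 1  (w +2, c 12, <D> = A^6)
why: Reidemeister moves carry D1 (12 crossings) to D2 (12)


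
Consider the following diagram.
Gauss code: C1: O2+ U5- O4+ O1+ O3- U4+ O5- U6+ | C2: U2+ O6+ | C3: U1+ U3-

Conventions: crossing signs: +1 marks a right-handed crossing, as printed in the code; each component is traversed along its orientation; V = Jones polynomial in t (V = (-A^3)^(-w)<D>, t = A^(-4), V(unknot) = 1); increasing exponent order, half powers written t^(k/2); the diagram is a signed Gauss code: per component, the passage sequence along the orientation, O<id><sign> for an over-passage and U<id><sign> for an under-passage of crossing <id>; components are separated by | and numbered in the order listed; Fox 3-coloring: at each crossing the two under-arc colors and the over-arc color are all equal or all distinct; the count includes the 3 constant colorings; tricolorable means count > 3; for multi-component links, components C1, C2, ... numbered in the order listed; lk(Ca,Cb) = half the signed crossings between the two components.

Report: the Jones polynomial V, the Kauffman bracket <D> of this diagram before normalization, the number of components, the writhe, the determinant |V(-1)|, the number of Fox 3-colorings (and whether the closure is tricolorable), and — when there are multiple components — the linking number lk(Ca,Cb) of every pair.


V(t) = 1 + t + t^2 + t^3
bracket: A^-6 + A^-2 + A^2 + A^6, w = +2
3 components, writhe +2, over 6 crossings
lk(C1,C2) = +1
linking number lk(C1,C3) = 0
lk(C2,C3): 0
det 0, colorings 9 of 3^6 — tricolorable
observation: span 3 respects span(V) <= c + mu - 1 = 8 for this 3-component diagram


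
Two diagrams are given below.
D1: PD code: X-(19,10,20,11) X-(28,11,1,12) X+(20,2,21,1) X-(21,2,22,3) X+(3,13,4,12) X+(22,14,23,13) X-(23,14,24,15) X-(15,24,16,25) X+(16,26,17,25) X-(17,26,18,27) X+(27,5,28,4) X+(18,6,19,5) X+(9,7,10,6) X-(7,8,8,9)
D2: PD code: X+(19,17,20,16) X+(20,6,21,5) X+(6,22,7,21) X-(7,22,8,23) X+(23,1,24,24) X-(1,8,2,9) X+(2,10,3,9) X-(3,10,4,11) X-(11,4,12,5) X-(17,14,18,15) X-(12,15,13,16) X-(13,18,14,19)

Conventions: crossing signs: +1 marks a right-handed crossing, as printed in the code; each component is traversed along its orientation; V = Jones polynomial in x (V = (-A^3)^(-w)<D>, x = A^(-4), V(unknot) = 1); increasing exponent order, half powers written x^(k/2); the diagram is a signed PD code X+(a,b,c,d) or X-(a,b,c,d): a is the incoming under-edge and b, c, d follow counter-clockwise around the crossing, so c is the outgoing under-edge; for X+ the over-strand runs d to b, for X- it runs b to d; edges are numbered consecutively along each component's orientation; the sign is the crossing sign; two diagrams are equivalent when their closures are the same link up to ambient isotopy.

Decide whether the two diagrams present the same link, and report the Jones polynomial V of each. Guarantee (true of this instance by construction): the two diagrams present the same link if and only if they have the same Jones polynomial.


equivalent: yes
D1 (bracket 1; 14 crossings at w = 0): V = 1
V(D2) = 1  (w -2, c 12, <D> = A^-6)
key observation: one V(x) for all 2 diagrams — one class (guaranteed)


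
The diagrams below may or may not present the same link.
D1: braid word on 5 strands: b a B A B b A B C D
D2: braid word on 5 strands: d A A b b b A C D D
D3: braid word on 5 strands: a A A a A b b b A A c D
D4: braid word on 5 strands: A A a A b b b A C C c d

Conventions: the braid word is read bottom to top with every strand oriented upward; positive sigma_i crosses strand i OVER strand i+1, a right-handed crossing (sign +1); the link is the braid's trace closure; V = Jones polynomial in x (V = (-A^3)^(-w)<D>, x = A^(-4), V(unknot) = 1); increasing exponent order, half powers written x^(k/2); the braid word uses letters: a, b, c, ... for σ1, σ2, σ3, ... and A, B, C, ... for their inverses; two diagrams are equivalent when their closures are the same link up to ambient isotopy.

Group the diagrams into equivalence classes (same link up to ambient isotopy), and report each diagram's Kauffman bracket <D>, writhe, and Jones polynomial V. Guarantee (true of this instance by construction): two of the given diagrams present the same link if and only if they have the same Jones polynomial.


classes: {D1} | {D2, D3, D4}
V(D1) = 1  [10 crossings, <D> = A^-12, w = -4]
D2 (bracket -A^-18 + A^-14 - A^-10 + 3A^-6 - A^-2 + A^2 - A^6; 10 crossings at w = -2): V = -x^-3 + x^-2 - x^-1 + 3 - x + x^2 - x^3
V(D3) = -x^-3 + x^-2 - x^-1 + 3 - x + x^2 - x^3  [12 crossings, <D> = -A^-12 + A^-8 - A^-4 + 3 - A^4 + A^8 - A^12, w = 0]
V(D4) = -x^-3 + x^-2 - x^-1 + 3 - x + x^2 - x^3  (w 0, c 12, <D> = -A^-12 + A^-8 - A^-4 + 3 - A^4 + A^8 - A^12)
note: V(x) takes 2 values over 4 diagrams, fixing the grouping


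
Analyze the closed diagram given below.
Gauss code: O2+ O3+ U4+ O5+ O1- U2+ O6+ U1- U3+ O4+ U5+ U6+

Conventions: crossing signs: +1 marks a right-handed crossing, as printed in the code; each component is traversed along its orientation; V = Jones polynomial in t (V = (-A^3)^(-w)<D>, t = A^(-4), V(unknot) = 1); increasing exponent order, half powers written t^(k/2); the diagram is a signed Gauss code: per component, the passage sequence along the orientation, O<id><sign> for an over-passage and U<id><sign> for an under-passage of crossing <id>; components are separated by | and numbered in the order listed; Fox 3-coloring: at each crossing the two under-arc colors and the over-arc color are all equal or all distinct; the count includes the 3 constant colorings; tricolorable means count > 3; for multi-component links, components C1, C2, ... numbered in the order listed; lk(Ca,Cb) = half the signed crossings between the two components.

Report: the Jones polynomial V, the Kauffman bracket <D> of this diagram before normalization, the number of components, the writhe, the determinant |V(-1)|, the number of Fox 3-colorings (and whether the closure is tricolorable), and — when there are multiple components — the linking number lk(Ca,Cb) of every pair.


V = t - t^2 + 2t^3 - t^4 + t^5 - t^6
<D> = -A^-12 + A^-8 - A^-4 + 2 - A^4 + A^8 (w = +4)
1 component over 6 crossings, w = +4
3 Fox colorings among 3^6, |V(-1)| = 7: not tricolorable
why: w = +4 (over 6 crossings) is diagram-only; (-A^3)^(-4) removes it from V


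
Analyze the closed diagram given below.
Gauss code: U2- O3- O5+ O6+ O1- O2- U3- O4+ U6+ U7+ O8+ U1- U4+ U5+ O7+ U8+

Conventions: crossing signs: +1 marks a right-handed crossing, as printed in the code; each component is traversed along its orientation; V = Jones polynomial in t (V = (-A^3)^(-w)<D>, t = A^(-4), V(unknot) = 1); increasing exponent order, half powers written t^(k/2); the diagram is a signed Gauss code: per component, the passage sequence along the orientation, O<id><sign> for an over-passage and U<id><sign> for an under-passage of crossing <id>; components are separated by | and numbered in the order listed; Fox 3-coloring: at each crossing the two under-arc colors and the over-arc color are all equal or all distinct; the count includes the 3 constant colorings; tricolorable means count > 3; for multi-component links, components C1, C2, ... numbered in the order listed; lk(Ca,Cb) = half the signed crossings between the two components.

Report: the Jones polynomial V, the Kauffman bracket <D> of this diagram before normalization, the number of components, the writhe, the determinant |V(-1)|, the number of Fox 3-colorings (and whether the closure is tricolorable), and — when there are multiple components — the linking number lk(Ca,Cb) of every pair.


V = t + t^3 - t^4
<D> = -A^-10 + A^-6 + A^2 (w = +2)
1 component over 8 crossings, w = +2
9 Fox colorings among 3^8, |V(-1)| = 3: tricolorable
why: the span of V is 3, forcing >= 3 crossings in any diagram


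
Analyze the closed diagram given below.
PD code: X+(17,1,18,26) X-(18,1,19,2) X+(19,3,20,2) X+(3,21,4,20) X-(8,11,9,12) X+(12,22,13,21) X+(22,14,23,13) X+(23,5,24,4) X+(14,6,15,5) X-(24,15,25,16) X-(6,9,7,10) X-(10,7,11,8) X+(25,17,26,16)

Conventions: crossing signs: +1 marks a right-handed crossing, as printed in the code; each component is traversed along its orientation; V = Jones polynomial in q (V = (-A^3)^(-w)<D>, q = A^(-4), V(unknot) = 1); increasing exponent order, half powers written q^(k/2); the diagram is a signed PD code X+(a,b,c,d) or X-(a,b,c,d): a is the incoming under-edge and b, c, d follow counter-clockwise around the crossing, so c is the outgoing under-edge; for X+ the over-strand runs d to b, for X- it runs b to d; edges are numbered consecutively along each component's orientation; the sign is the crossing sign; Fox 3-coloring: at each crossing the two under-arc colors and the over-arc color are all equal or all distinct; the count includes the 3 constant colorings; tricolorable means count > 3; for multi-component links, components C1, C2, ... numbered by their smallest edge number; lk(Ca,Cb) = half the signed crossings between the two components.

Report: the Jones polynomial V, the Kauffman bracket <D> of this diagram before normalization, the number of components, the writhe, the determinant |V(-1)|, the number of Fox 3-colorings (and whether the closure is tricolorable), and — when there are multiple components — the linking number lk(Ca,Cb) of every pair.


Jones polynomial: V(q) = -q^-2 + q^-1 - 1 + 3q - 2q^2 + 3q^3 - 2q^4 + q^5 - q^6
<D> = A^-15 - A^-11 + 2A^-7 - 3A^-3 + 2A - 3A^5 + A^9 - A^13 + A^17; writhe +3
components 1, writhe +3 (13 crossings)
3-colorings: 9 of 3^13, det 15 — tricolorable
note: the span of V is 8, forcing >= 8 crossings in any diagram


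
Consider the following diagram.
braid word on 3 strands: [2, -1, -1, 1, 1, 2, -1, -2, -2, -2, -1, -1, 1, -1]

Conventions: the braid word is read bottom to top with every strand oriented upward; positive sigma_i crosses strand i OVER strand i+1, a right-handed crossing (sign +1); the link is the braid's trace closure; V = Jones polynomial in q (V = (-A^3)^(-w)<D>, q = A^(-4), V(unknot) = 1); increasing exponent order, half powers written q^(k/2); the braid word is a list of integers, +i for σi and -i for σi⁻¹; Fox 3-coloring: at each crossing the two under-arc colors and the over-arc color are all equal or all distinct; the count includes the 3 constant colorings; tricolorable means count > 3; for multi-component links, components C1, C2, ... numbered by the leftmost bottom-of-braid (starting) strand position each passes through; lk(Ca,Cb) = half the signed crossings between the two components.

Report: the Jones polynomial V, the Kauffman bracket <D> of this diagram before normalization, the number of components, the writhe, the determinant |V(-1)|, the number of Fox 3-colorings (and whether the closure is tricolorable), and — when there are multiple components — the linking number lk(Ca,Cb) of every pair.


V(q) = q^-7 - 2q^-6 + 2q^-5 - 3q^-4 + 3q^-3 - 2q^-2 + 2q^-1
bracket: 2A^-8 - 2A^-4 + 3 - 3A^4 + 2A^8 - 2A^12 + A^16, w = -4
1 component, writhe -4, over 14 crossings
det 15, colorings 9 of 3^14 — tricolorable
observation: |V(-1)| = 15: so tricolorable, since 3 divides 15


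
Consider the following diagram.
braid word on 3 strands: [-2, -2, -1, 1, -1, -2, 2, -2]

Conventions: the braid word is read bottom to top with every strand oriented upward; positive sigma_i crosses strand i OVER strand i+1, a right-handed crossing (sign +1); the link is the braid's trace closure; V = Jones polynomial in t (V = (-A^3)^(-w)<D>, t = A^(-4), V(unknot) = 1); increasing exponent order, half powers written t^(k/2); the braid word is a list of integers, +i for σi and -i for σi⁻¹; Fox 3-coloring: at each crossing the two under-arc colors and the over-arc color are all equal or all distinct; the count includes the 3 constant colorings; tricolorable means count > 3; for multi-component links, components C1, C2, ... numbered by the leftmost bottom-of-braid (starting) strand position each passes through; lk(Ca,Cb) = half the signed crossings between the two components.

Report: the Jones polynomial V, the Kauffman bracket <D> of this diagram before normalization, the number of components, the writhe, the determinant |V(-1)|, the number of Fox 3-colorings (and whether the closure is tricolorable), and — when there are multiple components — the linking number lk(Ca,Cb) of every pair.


V(t) = -t^-4 + t^-3 + t^-1
bracket: A^-8 + 1 - A^4, w = -4
1 component, writhe -4, over 8 crossings
det 3, colorings 9 of 3^8 — tricolorable
observation: V spans 3 powers of t: at least 3 crossings in any diagram
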